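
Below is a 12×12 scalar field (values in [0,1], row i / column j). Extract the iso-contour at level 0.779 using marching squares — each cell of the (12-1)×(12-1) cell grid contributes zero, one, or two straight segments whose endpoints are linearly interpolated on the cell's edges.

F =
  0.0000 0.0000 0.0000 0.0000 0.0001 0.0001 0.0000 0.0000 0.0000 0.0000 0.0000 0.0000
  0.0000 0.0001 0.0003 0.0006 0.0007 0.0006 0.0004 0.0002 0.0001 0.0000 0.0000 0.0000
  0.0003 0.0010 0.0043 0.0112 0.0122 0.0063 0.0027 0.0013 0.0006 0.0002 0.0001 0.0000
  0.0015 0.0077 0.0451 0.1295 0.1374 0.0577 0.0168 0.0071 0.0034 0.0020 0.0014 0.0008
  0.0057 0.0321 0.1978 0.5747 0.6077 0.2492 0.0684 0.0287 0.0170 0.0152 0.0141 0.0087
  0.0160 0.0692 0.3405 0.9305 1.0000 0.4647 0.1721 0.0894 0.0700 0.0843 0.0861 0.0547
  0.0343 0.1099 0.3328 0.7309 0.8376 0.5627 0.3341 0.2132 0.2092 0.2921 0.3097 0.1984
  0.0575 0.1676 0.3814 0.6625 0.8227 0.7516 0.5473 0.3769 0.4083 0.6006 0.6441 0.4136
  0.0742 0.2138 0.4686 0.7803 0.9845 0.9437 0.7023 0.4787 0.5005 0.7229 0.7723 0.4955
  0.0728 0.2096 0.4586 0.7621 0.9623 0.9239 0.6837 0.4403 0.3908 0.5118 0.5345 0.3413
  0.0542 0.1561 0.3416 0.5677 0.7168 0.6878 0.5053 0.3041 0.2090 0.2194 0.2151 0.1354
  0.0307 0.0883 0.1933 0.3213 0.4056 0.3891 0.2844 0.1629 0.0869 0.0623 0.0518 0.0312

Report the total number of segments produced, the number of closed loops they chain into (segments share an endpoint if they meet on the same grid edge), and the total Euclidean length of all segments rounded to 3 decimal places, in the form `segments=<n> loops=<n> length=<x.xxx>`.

cell (4,2): code 0100 → (4.574,3.000)–(5.000,2.743)
cell (4,3): code 1100 → (4.437,4.000)–(4.574,3.000)
cell (4,4): code 1000 → (5.000,4.413)–(4.437,4.000)
cell (5,2): code 0010 → (5.000,2.743)–(5.759,3.000)
cell (5,3): code 0111 → (5.759,3.000)–(6.000,3.451)
cell (5,4): code 1001 → (6.000,4.213)–(5.000,4.413)
cell (6,3): code 0110 → (6.000,3.451)–(7.000,3.727)
cell (6,4): code 1001 → (7.000,4.615)–(6.000,4.213)
cell (7,2): code 0100 → (7.989,3.000)–(8.000,2.996)
cell (7,3): code 1110 → (7.000,3.727)–(7.989,3.000)
cell (7,4): code 1101 → (7.143,5.000)–(7.000,4.615)
cell (7,5): code 1000 → (8.000,5.682)–(7.143,5.000)
cell (8,2): code 0010 → (8.000,2.996)–(8.071,3.000)
cell (8,3): code 0111 → (8.071,3.000)–(9.000,3.084)
cell (8,5): code 1001 → (9.000,5.603)–(8.000,5.682)
cell (9,3): code 0010 → (9.000,3.084)–(9.747,4.000)
cell (9,4): code 0011 → (9.747,4.000)–(9.614,5.000)
cell (9,5): code 0001 → (9.614,5.000)–(9.000,5.603)
total: 18 segments, chained into 1 closed loop(s), length Σ = 14.456167

segments=18 loops=1 length=14.456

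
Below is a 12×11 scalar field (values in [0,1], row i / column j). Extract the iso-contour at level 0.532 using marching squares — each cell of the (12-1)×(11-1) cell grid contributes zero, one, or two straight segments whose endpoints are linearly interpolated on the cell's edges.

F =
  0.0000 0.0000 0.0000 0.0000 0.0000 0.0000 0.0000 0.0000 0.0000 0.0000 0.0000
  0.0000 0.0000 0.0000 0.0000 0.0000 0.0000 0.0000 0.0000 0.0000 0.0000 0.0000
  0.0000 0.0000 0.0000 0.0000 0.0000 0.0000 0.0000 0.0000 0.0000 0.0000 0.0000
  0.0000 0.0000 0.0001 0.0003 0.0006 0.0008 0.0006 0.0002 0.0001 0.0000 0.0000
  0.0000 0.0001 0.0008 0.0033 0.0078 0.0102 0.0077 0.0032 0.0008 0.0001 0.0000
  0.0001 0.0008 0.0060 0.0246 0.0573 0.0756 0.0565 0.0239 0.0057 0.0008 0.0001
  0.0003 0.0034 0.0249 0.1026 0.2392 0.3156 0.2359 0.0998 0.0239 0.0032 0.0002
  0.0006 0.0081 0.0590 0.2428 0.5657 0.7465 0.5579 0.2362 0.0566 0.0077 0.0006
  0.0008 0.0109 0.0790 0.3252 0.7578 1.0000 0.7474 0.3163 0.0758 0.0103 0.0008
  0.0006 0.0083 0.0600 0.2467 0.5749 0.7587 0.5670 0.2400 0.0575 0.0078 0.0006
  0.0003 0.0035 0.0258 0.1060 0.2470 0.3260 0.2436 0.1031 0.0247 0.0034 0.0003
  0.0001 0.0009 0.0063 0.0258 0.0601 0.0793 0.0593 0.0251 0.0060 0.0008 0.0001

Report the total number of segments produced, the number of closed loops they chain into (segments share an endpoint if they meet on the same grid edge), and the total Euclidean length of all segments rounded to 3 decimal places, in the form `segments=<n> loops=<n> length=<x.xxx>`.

segments=12 loops=1 length=9.230

cell (6,3): code 0100 → (6.897,4.000)–(7.000,3.896)
cell (6,4): code 1100 → (6.502,5.000)–(6.897,4.000)
cell (6,5): code 1100 → (6.920,6.000)–(6.502,5.000)
cell (6,6): code 1000 → (7.000,6.081)–(6.920,6.000)
cell (7,3): code 0110 → (7.000,3.896)–(8.000,3.478)
cell (7,6): code 1001 → (8.000,6.500)–(7.000,6.081)
cell (8,3): code 0110 → (8.000,3.478)–(9.000,3.869)
cell (8,6): code 1001 → (9.000,6.107)–(8.000,6.500)
cell (9,3): code 0010 → (9.000,3.869)–(9.131,4.000)
cell (9,4): code 0011 → (9.131,4.000)–(9.524,5.000)
cell (9,5): code 0011 → (9.524,5.000)–(9.108,6.000)
cell (9,6): code 0001 → (9.108,6.000)–(9.000,6.107)
total: 12 segments, chained into 1 closed loop(s), length Σ = 9.229925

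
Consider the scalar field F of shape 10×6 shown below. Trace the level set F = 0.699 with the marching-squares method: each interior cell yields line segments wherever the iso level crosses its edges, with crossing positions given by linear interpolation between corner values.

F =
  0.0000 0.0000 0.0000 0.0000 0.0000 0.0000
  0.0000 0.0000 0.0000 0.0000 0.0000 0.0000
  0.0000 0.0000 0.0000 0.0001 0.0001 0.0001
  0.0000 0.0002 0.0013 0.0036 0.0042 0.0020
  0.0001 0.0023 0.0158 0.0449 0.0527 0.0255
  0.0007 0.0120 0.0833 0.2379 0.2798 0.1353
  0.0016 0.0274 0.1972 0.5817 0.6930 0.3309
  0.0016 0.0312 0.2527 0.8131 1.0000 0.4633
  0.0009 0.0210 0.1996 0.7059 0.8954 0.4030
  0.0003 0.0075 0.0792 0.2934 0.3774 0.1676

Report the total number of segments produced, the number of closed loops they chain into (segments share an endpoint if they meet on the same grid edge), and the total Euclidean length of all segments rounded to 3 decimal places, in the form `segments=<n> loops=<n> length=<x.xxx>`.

segments=8 loops=1 length=6.442

cell (6,2): code 0100 → (6.507,3.000)–(7.000,2.796)
cell (6,3): code 1100 → (6.020,4.000)–(6.507,3.000)
cell (6,4): code 1000 → (7.000,4.561)–(6.020,4.000)
cell (7,2): code 0110 → (7.000,2.796)–(8.000,2.986)
cell (7,4): code 1001 → (8.000,4.399)–(7.000,4.561)
cell (8,2): code 0010 → (8.000,2.986)–(8.017,3.000)
cell (8,3): code 0011 → (8.017,3.000)–(8.379,4.000)
cell (8,4): code 0001 → (8.379,4.000)–(8.000,4.399)
total: 8 segments, chained into 1 closed loop(s), length Σ = 6.441897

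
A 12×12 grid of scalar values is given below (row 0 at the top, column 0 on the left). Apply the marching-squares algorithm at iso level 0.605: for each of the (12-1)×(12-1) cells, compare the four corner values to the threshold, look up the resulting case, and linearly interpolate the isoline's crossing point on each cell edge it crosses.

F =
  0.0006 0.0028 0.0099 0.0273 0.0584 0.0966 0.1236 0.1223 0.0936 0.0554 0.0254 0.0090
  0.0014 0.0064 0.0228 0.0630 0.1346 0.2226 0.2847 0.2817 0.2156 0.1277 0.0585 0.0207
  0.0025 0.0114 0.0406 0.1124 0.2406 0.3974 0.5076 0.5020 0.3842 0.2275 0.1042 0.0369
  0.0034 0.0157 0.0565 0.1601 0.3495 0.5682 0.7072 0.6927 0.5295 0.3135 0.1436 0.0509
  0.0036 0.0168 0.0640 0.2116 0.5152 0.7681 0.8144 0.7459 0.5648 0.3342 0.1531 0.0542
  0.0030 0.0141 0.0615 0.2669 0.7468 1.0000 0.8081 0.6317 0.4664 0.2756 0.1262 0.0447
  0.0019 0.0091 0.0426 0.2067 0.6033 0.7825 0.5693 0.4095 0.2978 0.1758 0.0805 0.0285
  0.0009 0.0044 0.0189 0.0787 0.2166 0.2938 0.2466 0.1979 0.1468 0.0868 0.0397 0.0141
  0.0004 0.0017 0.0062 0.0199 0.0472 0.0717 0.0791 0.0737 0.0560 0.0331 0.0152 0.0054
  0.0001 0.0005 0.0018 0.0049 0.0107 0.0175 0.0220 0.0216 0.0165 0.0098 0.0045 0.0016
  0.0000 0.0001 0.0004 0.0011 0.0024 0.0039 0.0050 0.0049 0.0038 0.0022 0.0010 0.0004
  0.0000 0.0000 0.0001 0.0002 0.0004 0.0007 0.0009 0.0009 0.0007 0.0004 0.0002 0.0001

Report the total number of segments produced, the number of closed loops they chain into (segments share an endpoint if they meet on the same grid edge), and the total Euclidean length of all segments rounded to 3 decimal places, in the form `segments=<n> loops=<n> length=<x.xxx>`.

cell (2,5): code 0100 → (2.488,6.000)–(3.000,5.265)
cell (2,6): code 1100 → (2.540,7.000)–(2.488,6.000)
cell (2,7): code 1000 → (3.000,7.537)–(2.540,7.000)
cell (3,4): code 0100 → (3.184,5.000)–(4.000,4.355)
cell (3,5): code 1110 → (3.000,5.265)–(3.184,5.000)
cell (3,7): code 1001 → (4.000,7.778)–(3.000,7.537)
cell (4,3): code 0100 → (4.388,4.000)–(5.000,3.705)
cell (4,4): code 1110 → (4.000,4.355)–(4.388,4.000)
cell (4,7): code 1001 → (5.000,7.162)–(4.000,7.778)
cell (5,3): code 0010 → (5.000,3.705)–(5.988,4.000)
cell (5,4): code 0111 → (5.988,4.000)–(6.000,4.009)
cell (5,5): code 1011 → (6.000,5.833)–(5.851,6.000)
cell (5,6): code 0011 → (5.851,6.000)–(5.120,7.000)
cell (5,7): code 0001 → (5.120,7.000)–(5.000,7.162)
cell (6,4): code 0010 → (6.000,4.009)–(6.363,5.000)
cell (6,5): code 0001 → (6.363,5.000)–(6.000,5.833)
total: 16 segments, chained into 1 closed loop(s), length Σ = 12.049997

segments=16 loops=1 length=12.050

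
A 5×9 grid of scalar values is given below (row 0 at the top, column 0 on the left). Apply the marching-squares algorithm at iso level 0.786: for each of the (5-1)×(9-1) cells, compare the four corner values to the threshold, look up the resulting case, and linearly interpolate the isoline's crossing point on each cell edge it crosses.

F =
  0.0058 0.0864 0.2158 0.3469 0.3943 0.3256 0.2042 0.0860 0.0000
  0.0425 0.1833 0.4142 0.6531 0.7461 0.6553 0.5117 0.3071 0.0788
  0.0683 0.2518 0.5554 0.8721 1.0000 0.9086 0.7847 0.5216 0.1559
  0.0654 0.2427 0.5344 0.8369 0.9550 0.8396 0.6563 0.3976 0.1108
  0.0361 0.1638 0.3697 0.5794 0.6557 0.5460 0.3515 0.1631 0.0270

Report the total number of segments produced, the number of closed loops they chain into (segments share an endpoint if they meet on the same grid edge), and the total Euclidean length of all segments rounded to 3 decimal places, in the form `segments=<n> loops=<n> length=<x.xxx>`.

cell (1,2): code 0100 → (1.607,3.000)–(2.000,2.728)
cell (1,3): code 1100 → (1.157,4.000)–(1.607,3.000)
cell (1,4): code 1100 → (1.516,5.000)–(1.157,4.000)
cell (1,5): code 1000 → (2.000,5.990)–(1.516,5.000)
cell (2,2): code 0110 → (2.000,2.728)–(3.000,2.832)
cell (2,5): code 1001 → (3.000,5.292)–(2.000,5.990)
cell (3,2): code 0010 → (3.000,2.832)–(3.198,3.000)
cell (3,3): code 0011 → (3.198,3.000)–(3.565,4.000)
cell (3,4): code 0011 → (3.565,4.000)–(3.183,5.000)
cell (3,5): code 0001 → (3.183,5.000)–(3.000,5.292)
total: 10 segments, chained into 1 closed loop(s), length Σ = 8.702811

segments=10 loops=1 length=8.703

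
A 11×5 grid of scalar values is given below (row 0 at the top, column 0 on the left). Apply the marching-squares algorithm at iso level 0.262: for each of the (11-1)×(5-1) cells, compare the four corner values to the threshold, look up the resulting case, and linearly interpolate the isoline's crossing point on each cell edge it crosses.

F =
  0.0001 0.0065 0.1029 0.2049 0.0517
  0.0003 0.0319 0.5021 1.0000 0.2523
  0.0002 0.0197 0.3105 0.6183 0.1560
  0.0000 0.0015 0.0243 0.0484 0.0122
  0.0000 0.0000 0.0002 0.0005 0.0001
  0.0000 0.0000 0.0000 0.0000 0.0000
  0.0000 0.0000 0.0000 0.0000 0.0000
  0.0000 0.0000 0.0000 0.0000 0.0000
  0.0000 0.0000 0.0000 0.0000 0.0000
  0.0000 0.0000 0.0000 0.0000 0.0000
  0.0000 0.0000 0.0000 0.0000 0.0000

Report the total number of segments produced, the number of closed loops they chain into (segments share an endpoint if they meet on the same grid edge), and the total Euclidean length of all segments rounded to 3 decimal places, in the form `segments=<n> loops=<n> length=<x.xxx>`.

segments=8 loops=1 length=7.606

cell (0,1): code 0100 → (0.399,2.000)–(1.000,1.489)
cell (0,2): code 1100 → (0.072,3.000)–(0.399,2.000)
cell (0,3): code 1000 → (1.000,3.987)–(0.072,3.000)
cell (1,1): code 0110 → (1.000,1.489)–(2.000,1.833)
cell (1,3): code 1001 → (2.000,3.771)–(1.000,3.987)
cell (2,1): code 0010 → (2.000,1.833)–(2.169,2.000)
cell (2,2): code 0011 → (2.169,2.000)–(2.625,3.000)
cell (2,3): code 0001 → (2.625,3.000)–(2.000,3.771)
total: 8 segments, chained into 1 closed loop(s), length Σ = 7.605623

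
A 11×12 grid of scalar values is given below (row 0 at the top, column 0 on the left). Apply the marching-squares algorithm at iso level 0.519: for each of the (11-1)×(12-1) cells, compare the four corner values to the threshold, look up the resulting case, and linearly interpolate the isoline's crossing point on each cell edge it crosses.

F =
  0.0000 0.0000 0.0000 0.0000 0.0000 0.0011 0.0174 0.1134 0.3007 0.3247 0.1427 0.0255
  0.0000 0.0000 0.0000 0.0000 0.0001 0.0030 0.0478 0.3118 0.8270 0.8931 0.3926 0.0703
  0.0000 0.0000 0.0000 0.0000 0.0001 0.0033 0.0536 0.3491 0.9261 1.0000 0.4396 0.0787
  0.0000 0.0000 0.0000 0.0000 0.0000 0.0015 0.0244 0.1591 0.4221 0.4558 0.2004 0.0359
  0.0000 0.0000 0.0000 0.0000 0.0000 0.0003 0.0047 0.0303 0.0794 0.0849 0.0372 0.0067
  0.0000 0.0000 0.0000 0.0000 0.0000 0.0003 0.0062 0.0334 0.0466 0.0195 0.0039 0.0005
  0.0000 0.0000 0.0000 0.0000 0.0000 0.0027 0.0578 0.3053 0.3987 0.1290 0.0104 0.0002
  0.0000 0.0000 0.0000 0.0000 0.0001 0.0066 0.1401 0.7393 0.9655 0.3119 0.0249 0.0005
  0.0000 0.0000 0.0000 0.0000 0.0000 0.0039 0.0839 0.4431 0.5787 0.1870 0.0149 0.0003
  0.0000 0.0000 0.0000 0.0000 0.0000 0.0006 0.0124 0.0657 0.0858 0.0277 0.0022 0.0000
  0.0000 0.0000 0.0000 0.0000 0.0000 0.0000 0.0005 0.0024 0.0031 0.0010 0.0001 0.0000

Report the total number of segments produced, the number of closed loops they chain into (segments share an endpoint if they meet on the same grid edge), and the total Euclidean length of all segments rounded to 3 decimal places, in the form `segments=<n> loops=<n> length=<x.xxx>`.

segments=16 loops=2 length=14.091

cell (0,7): code 0100 → (0.415,8.000)–(1.000,7.402)
cell (0,8): code 1100 → (0.342,9.000)–(0.415,8.000)
cell (0,9): code 1000 → (1.000,9.747)–(0.342,9.000)
cell (1,7): code 0110 → (1.000,7.402)–(2.000,7.294)
cell (1,9): code 1001 → (2.000,9.858)–(1.000,9.747)
cell (2,7): code 0010 → (2.000,7.294)–(2.808,8.000)
cell (2,8): code 0011 → (2.808,8.000)–(2.884,9.000)
cell (2,9): code 0001 → (2.884,9.000)–(2.000,9.858)
cell (6,6): code 0100 → (6.492,7.000)–(7.000,6.632)
cell (6,7): code 1100 → (6.212,8.000)–(6.492,7.000)
cell (6,8): code 1000 → (7.000,8.683)–(6.212,8.000)
cell (7,6): code 0010 → (7.000,6.632)–(7.744,7.000)
cell (7,7): code 0111 → (7.744,7.000)–(8.000,7.560)
cell (7,8): code 1001 → (8.000,8.152)–(7.000,8.683)
cell (8,7): code 0010 → (8.000,7.560)–(8.121,8.000)
cell (8,8): code 0001 → (8.121,8.000)–(8.000,8.152)
total: 16 segments, chained into 2 closed loop(s), length Σ = 14.091150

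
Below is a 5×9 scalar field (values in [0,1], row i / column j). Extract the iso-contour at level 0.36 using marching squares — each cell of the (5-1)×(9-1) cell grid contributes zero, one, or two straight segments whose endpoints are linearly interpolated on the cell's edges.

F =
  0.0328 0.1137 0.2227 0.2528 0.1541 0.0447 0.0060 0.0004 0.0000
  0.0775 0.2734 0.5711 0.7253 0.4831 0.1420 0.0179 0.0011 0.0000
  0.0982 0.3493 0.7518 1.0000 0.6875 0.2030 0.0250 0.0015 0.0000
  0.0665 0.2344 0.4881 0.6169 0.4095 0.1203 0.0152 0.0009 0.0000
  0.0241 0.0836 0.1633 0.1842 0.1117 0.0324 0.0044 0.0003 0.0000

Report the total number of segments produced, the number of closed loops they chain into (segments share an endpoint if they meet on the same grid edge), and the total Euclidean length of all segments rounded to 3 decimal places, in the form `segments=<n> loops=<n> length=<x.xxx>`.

cell (0,1): code 0100 → (0.394,2.000)–(1.000,1.291)
cell (0,2): code 1100 → (0.227,3.000)–(0.394,2.000)
cell (0,3): code 1100 → (0.626,4.000)–(0.227,3.000)
cell (0,4): code 1000 → (1.000,4.361)–(0.626,4.000)
cell (1,1): code 0110 → (1.000,1.291)–(2.000,1.027)
cell (1,4): code 1001 → (2.000,4.676)–(1.000,4.361)
cell (2,1): code 0110 → (2.000,1.027)–(3.000,1.495)
cell (2,4): code 1001 → (3.000,4.171)–(2.000,4.676)
cell (3,1): code 0010 → (3.000,1.495)–(3.394,2.000)
cell (3,2): code 0011 → (3.394,2.000)–(3.594,3.000)
cell (3,3): code 0011 → (3.594,3.000)–(3.166,4.000)
cell (3,4): code 0001 → (3.166,4.000)–(3.000,4.171)
total: 12 segments, chained into 1 closed loop(s), length Σ = 10.836885

segments=12 loops=1 length=10.837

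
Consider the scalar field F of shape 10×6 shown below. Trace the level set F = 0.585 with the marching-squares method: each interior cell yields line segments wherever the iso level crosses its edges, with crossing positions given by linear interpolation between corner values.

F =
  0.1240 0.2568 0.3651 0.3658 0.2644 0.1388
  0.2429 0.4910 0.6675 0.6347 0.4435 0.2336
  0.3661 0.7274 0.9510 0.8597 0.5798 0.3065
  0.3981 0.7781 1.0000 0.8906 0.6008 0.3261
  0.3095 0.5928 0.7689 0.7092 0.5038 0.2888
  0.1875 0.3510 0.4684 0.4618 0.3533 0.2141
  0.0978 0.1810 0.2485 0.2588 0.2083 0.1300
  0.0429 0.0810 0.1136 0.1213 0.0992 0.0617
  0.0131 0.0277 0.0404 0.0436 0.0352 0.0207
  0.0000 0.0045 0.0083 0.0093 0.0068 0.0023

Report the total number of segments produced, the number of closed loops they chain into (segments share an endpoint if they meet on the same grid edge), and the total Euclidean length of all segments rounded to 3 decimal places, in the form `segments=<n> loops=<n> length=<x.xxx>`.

cell (0,1): code 0100 → (0.727,2.000)–(1.000,1.533)
cell (0,2): code 1100 → (0.815,3.000)–(0.727,2.000)
cell (0,3): code 1000 → (1.000,3.260)–(0.815,3.000)
cell (1,0): code 0100 → (1.398,1.000)–(2.000,0.606)
cell (1,1): code 1110 → (1.000,1.533)–(1.398,1.000)
cell (1,3): code 1001 → (2.000,3.981)–(1.000,3.260)
cell (2,0): code 0110 → (2.000,0.606)–(3.000,0.492)
cell (2,3): code 1101 → (2.248,4.000)–(2.000,3.981)
cell (2,4): code 1000 → (3.000,4.058)–(2.248,4.000)
cell (3,0): code 0110 → (3.000,0.492)–(4.000,0.972)
cell (3,3): code 1011 → (4.000,3.605)–(3.163,4.000)
cell (3,4): code 0001 → (3.163,4.000)–(3.000,4.058)
cell (4,0): code 0010 → (4.000,0.972)–(4.032,1.000)
cell (4,1): code 0011 → (4.032,1.000)–(4.612,2.000)
cell (4,2): code 0011 → (4.612,2.000)–(4.502,3.000)
cell (4,3): code 0001 → (4.502,3.000)–(4.000,3.605)
total: 16 segments, chained into 1 closed loop(s), length Σ = 11.689245

segments=16 loops=1 length=11.689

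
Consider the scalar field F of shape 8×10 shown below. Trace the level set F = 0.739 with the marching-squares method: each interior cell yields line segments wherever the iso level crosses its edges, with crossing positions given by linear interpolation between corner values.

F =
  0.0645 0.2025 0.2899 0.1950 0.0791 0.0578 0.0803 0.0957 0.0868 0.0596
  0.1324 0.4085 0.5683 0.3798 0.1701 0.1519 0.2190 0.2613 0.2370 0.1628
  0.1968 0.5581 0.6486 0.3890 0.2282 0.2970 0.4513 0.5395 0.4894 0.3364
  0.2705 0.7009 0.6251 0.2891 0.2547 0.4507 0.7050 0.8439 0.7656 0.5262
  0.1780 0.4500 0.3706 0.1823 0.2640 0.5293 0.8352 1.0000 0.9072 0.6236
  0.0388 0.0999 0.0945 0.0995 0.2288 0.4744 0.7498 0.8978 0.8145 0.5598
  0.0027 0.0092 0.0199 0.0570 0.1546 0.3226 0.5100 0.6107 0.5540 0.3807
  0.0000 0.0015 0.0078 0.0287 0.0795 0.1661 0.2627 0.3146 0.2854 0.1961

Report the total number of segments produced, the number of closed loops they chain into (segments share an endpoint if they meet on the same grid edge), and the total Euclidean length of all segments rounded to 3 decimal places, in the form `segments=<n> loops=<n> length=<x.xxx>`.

segments=12 loops=1 length=8.989

cell (2,6): code 0100 → (2.655,7.000)–(3.000,6.245)
cell (2,7): code 1100 → (2.904,8.000)–(2.655,7.000)
cell (2,8): code 1000 → (3.000,8.111)–(2.904,8.000)
cell (3,5): code 0100 → (3.261,6.000)–(4.000,5.686)
cell (3,6): code 1110 → (3.000,6.245)–(3.261,6.000)
cell (3,8): code 1001 → (4.000,8.593)–(3.000,8.111)
cell (4,5): code 0110 → (4.000,5.686)–(5.000,5.961)
cell (4,8): code 1001 → (5.000,8.296)–(4.000,8.593)
cell (5,5): code 0010 → (5.000,5.961)–(5.045,6.000)
cell (5,6): code 0011 → (5.045,6.000)–(5.553,7.000)
cell (5,7): code 0011 → (5.553,7.000)–(5.290,8.000)
cell (5,8): code 0001 → (5.290,8.000)–(5.000,8.296)
total: 12 segments, chained into 1 closed loop(s), length Σ = 8.988867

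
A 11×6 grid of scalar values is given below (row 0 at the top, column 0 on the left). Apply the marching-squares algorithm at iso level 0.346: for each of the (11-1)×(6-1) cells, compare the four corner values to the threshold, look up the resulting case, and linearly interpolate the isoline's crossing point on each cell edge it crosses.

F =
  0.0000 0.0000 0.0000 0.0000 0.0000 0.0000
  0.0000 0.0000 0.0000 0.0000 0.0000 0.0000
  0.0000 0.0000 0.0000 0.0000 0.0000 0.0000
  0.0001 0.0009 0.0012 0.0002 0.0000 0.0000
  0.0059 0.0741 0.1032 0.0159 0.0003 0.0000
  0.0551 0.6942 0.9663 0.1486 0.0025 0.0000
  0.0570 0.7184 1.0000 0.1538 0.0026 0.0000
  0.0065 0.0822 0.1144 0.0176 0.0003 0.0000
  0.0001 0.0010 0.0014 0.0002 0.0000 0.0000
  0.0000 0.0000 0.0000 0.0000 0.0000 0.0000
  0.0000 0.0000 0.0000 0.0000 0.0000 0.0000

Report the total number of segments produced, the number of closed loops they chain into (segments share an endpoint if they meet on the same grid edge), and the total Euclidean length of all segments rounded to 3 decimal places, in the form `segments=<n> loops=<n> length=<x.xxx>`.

cell (4,0): code 0100 → (4.438,1.000)–(5.000,0.455)
cell (4,1): code 1100 → (4.281,2.000)–(4.438,1.000)
cell (4,2): code 1000 → (5.000,2.759)–(4.281,2.000)
cell (5,0): code 0110 → (5.000,0.455)–(6.000,0.437)
cell (5,2): code 1001 → (6.000,2.773)–(5.000,2.759)
cell (6,0): code 0010 → (6.000,0.437)–(6.585,1.000)
cell (6,1): code 0011 → (6.585,1.000)–(6.738,2.000)
cell (6,2): code 0001 → (6.738,2.000)–(6.000,2.773)
total: 8 segments, chained into 1 closed loop(s), length Σ = 7.732728

segments=8 loops=1 length=7.733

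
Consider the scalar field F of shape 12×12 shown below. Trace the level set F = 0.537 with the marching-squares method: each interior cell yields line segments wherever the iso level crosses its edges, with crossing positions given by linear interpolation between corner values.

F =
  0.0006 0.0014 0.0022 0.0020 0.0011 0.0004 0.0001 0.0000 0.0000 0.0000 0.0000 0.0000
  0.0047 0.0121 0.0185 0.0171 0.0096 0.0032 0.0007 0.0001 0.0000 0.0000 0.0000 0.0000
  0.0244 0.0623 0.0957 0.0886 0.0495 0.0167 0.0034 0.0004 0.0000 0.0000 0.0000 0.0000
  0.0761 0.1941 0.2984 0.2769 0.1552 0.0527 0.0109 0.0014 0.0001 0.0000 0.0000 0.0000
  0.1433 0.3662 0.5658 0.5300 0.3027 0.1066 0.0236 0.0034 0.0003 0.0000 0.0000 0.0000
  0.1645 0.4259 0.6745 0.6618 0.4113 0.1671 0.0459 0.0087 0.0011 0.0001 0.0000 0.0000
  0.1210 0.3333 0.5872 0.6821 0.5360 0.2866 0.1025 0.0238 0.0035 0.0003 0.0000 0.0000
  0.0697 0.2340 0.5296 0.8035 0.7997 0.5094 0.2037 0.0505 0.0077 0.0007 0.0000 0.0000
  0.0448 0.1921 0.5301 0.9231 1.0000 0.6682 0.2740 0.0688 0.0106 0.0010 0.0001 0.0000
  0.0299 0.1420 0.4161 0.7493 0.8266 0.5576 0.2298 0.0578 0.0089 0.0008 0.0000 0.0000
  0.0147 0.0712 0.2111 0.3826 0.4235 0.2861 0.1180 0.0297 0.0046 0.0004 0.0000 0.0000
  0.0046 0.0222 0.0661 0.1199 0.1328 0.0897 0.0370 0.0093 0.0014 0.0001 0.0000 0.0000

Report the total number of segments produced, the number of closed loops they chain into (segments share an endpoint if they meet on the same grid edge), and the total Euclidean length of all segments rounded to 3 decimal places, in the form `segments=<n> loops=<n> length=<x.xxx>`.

segments=20 loops=1 length=15.241

cell (3,1): code 0100 → (3.892,2.000)–(4.000,1.856)
cell (3,2): code 1000 → (4.000,2.804)–(3.892,2.000)
cell (4,1): code 0110 → (4.000,1.856)–(5.000,1.447)
cell (4,2): code 1101 → (4.053,3.000)–(4.000,2.804)
cell (4,3): code 1000 → (5.000,3.498)–(4.053,3.000)
cell (5,1): code 0110 → (5.000,1.447)–(6.000,1.802)
cell (5,3): code 1001 → (6.000,3.993)–(5.000,3.498)
cell (6,1): code 0010 → (6.000,1.802)–(6.872,2.000)
cell (6,2): code 0111 → (6.872,2.000)–(7.000,2.027)
cell (6,3): code 1101 → (6.004,4.000)–(6.000,3.993)
cell (6,4): code 1000 → (7.000,4.905)–(6.004,4.000)
cell (7,2): code 0110 → (7.000,2.027)–(8.000,2.018)
cell (7,4): code 1101 → (7.174,5.000)–(7.000,4.905)
cell (7,5): code 1000 → (8.000,5.333)–(7.174,5.000)
cell (8,2): code 0110 → (8.000,2.018)–(9.000,2.363)
cell (8,5): code 1001 → (9.000,5.063)–(8.000,5.333)
cell (9,2): code 0010 → (9.000,2.363)–(9.579,3.000)
cell (9,3): code 0011 → (9.579,3.000)–(9.718,4.000)
cell (9,4): code 0011 → (9.718,4.000)–(9.076,5.000)
cell (9,5): code 0001 → (9.076,5.000)–(9.000,5.063)
total: 20 segments, chained into 1 closed loop(s), length Σ = 15.240650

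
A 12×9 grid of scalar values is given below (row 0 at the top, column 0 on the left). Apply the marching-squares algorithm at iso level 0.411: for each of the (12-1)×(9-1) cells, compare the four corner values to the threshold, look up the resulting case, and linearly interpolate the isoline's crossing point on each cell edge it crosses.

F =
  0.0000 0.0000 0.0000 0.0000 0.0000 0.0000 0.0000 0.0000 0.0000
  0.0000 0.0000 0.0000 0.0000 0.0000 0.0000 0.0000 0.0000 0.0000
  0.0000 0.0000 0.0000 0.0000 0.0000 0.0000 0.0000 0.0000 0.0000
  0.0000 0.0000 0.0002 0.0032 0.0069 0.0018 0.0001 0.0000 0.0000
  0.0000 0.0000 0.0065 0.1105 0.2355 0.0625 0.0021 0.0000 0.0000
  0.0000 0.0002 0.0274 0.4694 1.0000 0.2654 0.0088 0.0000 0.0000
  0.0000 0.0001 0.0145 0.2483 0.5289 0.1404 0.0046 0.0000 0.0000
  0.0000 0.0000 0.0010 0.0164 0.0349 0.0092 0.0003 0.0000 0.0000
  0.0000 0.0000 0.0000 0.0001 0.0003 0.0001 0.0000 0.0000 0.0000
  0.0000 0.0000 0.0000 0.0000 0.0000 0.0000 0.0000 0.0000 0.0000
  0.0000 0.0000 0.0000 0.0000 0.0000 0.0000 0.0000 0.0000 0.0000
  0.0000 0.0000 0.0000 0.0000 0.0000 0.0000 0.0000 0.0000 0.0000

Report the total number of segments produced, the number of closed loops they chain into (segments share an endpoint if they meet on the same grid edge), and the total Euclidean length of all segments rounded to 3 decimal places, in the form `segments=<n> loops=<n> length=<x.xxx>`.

cell (4,2): code 0100 → (4.837,3.000)–(5.000,2.868)
cell (4,3): code 1100 → (4.230,4.000)–(4.837,3.000)
cell (4,4): code 1000 → (5.000,4.802)–(4.230,4.000)
cell (5,2): code 0010 → (5.000,2.868)–(5.264,3.000)
cell (5,3): code 0111 → (5.264,3.000)–(6.000,3.580)
cell (5,4): code 1001 → (6.000,4.303)–(5.000,4.802)
cell (6,3): code 0010 → (6.000,3.580)–(6.239,4.000)
cell (6,4): code 0001 → (6.239,4.000)–(6.000,4.303)
total: 8 segments, chained into 1 closed loop(s), length Σ = 5.710528

segments=8 loops=1 length=5.711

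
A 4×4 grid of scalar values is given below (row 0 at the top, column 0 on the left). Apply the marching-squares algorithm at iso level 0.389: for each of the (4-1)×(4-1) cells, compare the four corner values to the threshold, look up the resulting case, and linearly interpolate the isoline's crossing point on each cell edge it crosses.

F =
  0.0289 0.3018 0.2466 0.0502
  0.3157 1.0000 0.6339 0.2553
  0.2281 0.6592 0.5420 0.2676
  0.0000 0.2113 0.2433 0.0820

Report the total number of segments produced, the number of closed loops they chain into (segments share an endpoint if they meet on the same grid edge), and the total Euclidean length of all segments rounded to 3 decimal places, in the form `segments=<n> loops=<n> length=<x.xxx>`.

cell (0,0): code 0100 → (0.125,1.000)–(1.000,0.107)
cell (0,1): code 1100 → (0.368,2.000)–(0.125,1.000)
cell (0,2): code 1000 → (1.000,2.647)–(0.368,2.000)
cell (1,0): code 0110 → (1.000,0.107)–(2.000,0.373)
cell (1,2): code 1001 → (2.000,2.558)–(1.000,2.647)
cell (2,0): code 0010 → (2.000,0.373)–(2.603,1.000)
cell (2,1): code 0011 → (2.603,1.000)–(2.512,2.000)
cell (2,2): code 0001 → (2.512,2.000)–(2.000,2.558)
total: 8 segments, chained into 1 closed loop(s), length Σ = 7.853827

segments=8 loops=1 length=7.854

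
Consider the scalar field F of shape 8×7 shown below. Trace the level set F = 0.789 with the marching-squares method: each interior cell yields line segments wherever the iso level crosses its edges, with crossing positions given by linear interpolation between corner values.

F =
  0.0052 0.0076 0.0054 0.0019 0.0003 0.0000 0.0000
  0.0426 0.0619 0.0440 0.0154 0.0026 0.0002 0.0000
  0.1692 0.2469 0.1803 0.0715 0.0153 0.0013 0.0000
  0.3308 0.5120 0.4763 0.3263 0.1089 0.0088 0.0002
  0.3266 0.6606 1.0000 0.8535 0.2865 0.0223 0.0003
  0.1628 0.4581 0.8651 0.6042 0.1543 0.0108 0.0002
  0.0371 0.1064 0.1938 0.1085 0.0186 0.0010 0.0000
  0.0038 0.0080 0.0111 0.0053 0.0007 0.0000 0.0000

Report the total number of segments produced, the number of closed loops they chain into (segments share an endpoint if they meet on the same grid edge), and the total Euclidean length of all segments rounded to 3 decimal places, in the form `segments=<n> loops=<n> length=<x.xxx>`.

segments=8 loops=1 length=4.876

cell (3,1): code 0100 → (3.597,2.000)–(4.000,1.378)
cell (3,2): code 1100 → (3.878,3.000)–(3.597,2.000)
cell (3,3): code 1000 → (4.000,3.114)–(3.878,3.000)
cell (4,1): code 0110 → (4.000,1.378)–(5.000,1.813)
cell (4,2): code 1011 → (5.000,2.292)–(4.259,3.000)
cell (4,3): code 0001 → (4.259,3.000)–(4.000,3.114)
cell (5,1): code 0010 → (5.000,1.813)–(5.113,2.000)
cell (5,2): code 0001 → (5.113,2.000)–(5.000,2.292)
total: 8 segments, chained into 1 closed loop(s), length Σ = 4.876402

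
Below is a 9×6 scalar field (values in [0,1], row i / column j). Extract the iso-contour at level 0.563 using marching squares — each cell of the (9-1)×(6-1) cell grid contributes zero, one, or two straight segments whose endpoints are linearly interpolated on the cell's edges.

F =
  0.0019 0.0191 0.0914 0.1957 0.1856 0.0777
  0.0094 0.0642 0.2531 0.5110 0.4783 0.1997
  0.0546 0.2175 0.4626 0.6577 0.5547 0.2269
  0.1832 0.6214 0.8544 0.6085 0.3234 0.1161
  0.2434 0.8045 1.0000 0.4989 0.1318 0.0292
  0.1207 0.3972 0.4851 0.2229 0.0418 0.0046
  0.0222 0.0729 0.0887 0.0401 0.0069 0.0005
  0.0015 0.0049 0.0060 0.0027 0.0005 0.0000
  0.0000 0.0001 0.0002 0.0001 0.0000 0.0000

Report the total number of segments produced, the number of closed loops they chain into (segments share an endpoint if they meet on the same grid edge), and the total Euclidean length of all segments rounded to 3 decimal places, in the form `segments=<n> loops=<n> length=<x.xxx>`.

segments=12 loops=1 length=10.193

cell (1,2): code 0100 → (1.354,3.000)–(2.000,2.515)
cell (1,3): code 1000 → (2.000,3.919)–(1.354,3.000)
cell (2,0): code 0100 → (2.855,1.000)–(3.000,0.867)
cell (2,1): code 1100 → (2.256,2.000)–(2.855,1.000)
cell (2,2): code 1110 → (2.000,2.515)–(2.256,2.000)
cell (2,3): code 1001 → (3.000,3.160)–(2.000,3.919)
cell (3,0): code 0110 → (3.000,0.867)–(4.000,0.570)
cell (3,2): code 1011 → (4.000,2.872)–(3.415,3.000)
cell (3,3): code 0001 → (3.415,3.000)–(3.000,3.160)
cell (4,0): code 0010 → (4.000,0.570)–(4.593,1.000)
cell (4,1): code 0011 → (4.593,1.000)–(4.849,2.000)
cell (4,2): code 0001 → (4.849,2.000)–(4.000,2.872)
total: 12 segments, chained into 1 closed loop(s), length Σ = 10.192687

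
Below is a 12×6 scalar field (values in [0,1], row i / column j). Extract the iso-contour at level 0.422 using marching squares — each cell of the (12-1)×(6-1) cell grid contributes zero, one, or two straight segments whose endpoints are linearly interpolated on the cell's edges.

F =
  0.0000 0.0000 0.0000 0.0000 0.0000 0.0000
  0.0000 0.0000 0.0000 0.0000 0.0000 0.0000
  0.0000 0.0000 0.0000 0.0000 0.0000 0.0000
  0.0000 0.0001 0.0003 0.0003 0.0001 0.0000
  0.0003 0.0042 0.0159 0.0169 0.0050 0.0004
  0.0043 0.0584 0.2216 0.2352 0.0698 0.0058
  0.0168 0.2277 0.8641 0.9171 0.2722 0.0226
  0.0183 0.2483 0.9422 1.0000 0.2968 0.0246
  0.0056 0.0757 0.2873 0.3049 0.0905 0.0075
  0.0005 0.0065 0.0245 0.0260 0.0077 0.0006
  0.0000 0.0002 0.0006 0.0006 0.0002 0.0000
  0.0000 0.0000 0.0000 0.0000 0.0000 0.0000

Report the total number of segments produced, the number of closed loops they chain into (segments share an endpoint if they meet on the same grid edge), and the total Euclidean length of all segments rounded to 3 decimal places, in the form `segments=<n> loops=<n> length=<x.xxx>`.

segments=8 loops=1 length=8.300

cell (5,1): code 0100 → (5.312,2.000)–(6.000,1.305)
cell (5,2): code 1100 → (5.274,3.000)–(5.312,2.000)
cell (5,3): code 1000 → (6.000,3.768)–(5.274,3.000)
cell (6,1): code 0110 → (6.000,1.305)–(7.000,1.250)
cell (6,3): code 1001 → (7.000,3.822)–(6.000,3.768)
cell (7,1): code 0010 → (7.000,1.250)–(7.794,2.000)
cell (7,2): code 0011 → (7.794,2.000)–(7.832,3.000)
cell (7,3): code 0001 → (7.832,3.000)–(7.000,3.822)
total: 8 segments, chained into 1 closed loop(s), length Σ = 8.300289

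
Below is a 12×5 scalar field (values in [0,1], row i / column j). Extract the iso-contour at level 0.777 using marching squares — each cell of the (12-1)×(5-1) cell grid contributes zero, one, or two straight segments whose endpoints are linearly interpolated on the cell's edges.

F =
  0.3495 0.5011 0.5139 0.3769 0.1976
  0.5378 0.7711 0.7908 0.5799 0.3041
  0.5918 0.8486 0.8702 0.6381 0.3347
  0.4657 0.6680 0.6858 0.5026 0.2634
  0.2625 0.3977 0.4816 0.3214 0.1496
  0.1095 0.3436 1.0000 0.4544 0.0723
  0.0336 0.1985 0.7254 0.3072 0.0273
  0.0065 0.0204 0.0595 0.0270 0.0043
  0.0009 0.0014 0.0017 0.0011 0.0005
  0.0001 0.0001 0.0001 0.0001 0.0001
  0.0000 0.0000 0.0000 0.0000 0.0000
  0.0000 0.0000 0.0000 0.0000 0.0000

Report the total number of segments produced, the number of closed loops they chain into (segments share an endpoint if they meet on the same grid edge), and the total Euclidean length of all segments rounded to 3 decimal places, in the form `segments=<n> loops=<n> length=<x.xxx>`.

cell (0,1): code 0100 → (0.950,2.000)–(1.000,1.299)
cell (0,2): code 1000 → (1.000,2.065)–(0.950,2.000)
cell (1,0): code 0100 → (1.076,1.000)–(2.000,0.721)
cell (1,1): code 1110 → (1.000,1.299)–(1.076,1.000)
cell (1,2): code 1001 → (2.000,2.402)–(1.000,2.065)
cell (2,0): code 0010 → (2.000,0.721)–(2.396,1.000)
cell (2,1): code 0011 → (2.396,1.000)–(2.505,2.000)
cell (2,2): code 0001 → (2.505,2.000)–(2.000,2.402)
cell (4,1): code 0100 → (4.570,2.000)–(5.000,1.660)
cell (4,2): code 1000 → (5.000,2.409)–(4.570,2.000)
cell (5,1): code 0010 → (5.000,1.660)–(5.812,2.000)
cell (5,2): code 0001 → (5.812,2.000)–(5.000,2.409)
total: 12 segments, chained into 2 closed loop(s), length Σ = 8.180632

segments=12 loops=2 length=8.181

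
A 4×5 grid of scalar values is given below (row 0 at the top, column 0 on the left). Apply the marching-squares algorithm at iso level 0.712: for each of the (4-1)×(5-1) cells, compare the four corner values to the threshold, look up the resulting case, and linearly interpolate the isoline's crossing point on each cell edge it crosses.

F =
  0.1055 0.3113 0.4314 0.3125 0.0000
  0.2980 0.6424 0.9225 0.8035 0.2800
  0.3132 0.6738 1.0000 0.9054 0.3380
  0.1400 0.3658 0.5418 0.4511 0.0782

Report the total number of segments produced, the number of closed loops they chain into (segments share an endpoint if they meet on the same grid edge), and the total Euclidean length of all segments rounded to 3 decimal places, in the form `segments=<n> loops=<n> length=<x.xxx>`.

segments=8 loops=1 length=6.821

cell (0,1): code 0100 → (0.571,2.000)–(1.000,1.248)
cell (0,2): code 1100 → (0.814,3.000)–(0.571,2.000)
cell (0,3): code 1000 → (1.000,3.175)–(0.814,3.000)
cell (1,1): code 0110 → (1.000,1.248)–(2.000,1.117)
cell (1,3): code 1001 → (2.000,3.341)–(1.000,3.175)
cell (2,1): code 0010 → (2.000,1.117)–(2.629,2.000)
cell (2,2): code 0011 → (2.629,2.000)–(2.426,3.000)
cell (2,3): code 0001 → (2.426,3.000)–(2.000,3.341)
total: 8 segments, chained into 1 closed loop(s), length Σ = 6.821367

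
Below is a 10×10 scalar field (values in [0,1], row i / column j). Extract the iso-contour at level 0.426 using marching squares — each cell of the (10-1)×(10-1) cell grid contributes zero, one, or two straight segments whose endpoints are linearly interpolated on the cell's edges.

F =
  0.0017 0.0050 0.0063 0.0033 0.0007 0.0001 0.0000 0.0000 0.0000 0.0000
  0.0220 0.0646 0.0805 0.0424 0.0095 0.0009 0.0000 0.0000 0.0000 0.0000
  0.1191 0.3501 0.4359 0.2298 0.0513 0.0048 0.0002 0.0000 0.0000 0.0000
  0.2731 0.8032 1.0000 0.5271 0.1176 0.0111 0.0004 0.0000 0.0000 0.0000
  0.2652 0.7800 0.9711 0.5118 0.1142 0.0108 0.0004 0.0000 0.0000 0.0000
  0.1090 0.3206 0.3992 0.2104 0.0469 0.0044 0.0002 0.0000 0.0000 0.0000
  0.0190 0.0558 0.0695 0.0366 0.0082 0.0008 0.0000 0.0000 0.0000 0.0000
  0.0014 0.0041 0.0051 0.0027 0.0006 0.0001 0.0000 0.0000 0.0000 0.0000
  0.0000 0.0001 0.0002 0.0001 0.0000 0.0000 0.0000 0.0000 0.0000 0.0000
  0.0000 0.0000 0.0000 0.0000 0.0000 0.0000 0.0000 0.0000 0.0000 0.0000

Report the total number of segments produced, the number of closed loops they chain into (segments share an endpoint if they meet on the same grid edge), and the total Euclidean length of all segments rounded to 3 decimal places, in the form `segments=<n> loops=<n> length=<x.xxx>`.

cell (1,1): code 0100 → (1.972,2.000)–(2.000,1.885)
cell (1,2): code 1000 → (2.000,2.048)–(1.972,2.000)
cell (2,0): code 0100 → (2.168,1.000)–(3.000,0.288)
cell (2,1): code 1110 → (2.000,1.885)–(2.168,1.000)
cell (2,2): code 1101 → (2.660,3.000)–(2.000,2.048)
cell (2,3): code 1000 → (3.000,3.247)–(2.660,3.000)
cell (3,0): code 0110 → (3.000,0.288)–(4.000,0.312)
cell (3,3): code 1001 → (4.000,3.216)–(3.000,3.247)
cell (4,0): code 0010 → (4.000,0.312)–(4.771,1.000)
cell (4,1): code 0011 → (4.771,1.000)–(4.953,2.000)
cell (4,2): code 0011 → (4.953,2.000)–(4.285,3.000)
cell (4,3): code 0001 → (4.285,3.000)–(4.000,3.216)
total: 12 segments, chained into 1 closed loop(s), length Σ = 9.358436

segments=12 loops=1 length=9.358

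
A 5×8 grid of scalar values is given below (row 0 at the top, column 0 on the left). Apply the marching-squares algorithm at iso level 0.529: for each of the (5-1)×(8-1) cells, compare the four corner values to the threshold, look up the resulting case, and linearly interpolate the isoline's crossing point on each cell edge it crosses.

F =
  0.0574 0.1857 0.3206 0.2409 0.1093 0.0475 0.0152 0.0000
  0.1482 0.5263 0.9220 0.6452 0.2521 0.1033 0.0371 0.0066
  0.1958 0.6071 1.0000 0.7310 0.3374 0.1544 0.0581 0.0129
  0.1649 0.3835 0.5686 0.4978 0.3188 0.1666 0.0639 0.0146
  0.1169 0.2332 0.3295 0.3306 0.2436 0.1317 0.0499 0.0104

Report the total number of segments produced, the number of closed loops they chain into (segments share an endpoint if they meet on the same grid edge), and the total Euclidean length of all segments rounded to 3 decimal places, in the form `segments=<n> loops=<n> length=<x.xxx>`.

cell (0,1): code 0100 → (0.347,2.000)–(1.000,1.007)
cell (0,2): code 1100 → (0.713,3.000)–(0.347,2.000)
cell (0,3): code 1000 → (1.000,3.296)–(0.713,3.000)
cell (1,0): code 0100 → (1.033,1.000)–(2.000,0.810)
cell (1,1): code 1110 → (1.000,1.007)–(1.033,1.000)
cell (1,3): code 1001 → (2.000,3.513)–(1.000,3.296)
cell (2,0): code 0010 → (2.000,0.810)–(2.349,1.000)
cell (2,1): code 0111 → (2.349,1.000)–(3.000,1.786)
cell (2,2): code 1011 → (3.000,2.559)–(2.866,3.000)
cell (2,3): code 0001 → (2.866,3.000)–(2.000,3.513)
cell (3,1): code 0010 → (3.000,1.786)–(3.166,2.000)
cell (3,2): code 0001 → (3.166,2.000)–(3.000,2.559)
total: 12 segments, chained into 1 closed loop(s), length Σ = 8.447899

segments=12 loops=1 length=8.448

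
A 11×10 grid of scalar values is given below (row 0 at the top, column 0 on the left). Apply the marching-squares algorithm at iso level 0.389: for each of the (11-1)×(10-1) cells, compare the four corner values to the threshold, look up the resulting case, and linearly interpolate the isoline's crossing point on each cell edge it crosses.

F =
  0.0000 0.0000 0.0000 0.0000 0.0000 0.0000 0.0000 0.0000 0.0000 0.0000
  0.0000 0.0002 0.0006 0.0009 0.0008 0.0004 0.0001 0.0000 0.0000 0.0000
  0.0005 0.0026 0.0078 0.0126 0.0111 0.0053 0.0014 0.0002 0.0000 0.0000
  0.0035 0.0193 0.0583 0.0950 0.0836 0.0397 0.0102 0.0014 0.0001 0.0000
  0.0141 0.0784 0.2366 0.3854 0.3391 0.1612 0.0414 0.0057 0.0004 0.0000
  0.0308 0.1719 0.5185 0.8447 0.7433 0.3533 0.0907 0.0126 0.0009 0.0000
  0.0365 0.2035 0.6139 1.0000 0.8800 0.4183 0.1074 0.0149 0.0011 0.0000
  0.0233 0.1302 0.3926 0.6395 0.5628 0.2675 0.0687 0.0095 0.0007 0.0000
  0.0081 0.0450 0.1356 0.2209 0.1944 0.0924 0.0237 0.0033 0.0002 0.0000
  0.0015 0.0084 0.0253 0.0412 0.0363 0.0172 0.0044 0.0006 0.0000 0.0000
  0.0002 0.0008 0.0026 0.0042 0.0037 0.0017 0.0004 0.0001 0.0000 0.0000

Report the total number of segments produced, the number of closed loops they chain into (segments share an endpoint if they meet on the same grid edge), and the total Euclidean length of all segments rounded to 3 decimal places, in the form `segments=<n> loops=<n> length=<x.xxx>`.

cell (4,1): code 0100 → (4.541,2.000)–(5.000,1.626)
cell (4,2): code 1100 → (4.008,3.000)–(4.541,2.000)
cell (4,3): code 1100 → (4.123,4.000)–(4.008,3.000)
cell (4,4): code 1000 → (5.000,4.908)–(4.123,4.000)
cell (5,1): code 0110 → (5.000,1.626)–(6.000,1.452)
cell (5,4): code 1101 → (5.549,5.000)–(5.000,4.908)
cell (5,5): code 1000 → (6.000,5.094)–(5.549,5.000)
cell (6,1): code 0110 → (6.000,1.452)–(7.000,1.986)
cell (6,4): code 1011 → (7.000,4.589)–(6.194,5.000)
cell (6,5): code 0001 → (6.194,5.000)–(6.000,5.094)
cell (7,1): code 0010 → (7.000,1.986)–(7.014,2.000)
cell (7,2): code 0011 → (7.014,2.000)–(7.598,3.000)
cell (7,3): code 0011 → (7.598,3.000)–(7.472,4.000)
cell (7,4): code 0001 → (7.472,4.000)–(7.000,4.589)
total: 14 segments, chained into 1 closed loop(s), length Σ = 11.221227

segments=14 loops=1 length=11.221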